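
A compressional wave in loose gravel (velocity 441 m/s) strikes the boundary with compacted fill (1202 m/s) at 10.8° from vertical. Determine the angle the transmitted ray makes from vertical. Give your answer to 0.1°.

Snell's law: sin θ₂ = (V₂/V₁)·sin θ₁ = (1202/441)·sin 10.8° = 0.5107.
θ₂ = sin⁻¹(0.5107) = 30.71° (from vertical).

30.7°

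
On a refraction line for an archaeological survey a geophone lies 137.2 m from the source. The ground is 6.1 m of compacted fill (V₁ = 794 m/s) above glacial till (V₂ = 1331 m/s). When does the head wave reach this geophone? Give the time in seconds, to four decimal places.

0.1154 s

θ_c = arcsin(V₁/V₂) = arcsin(794/1331) = 36.62°, cos θ_c = 0.8026.
Intercept time tᵢ = 2h cos θ_c / V₁ = 2·6.1·0.8026/794 = 0.01233 s.
t = x/V₂ + tᵢ = 137.2/1331 + 0.01233 = 0.11541 s.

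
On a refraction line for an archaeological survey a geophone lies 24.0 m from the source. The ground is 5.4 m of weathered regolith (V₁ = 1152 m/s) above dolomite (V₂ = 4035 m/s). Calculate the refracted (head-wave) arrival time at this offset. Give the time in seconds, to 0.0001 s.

0.0149 s

θ_c = arcsin(V₁/V₂) = arcsin(1152/4035) = 16.59°, cos θ_c = 0.9584.
Intercept time tᵢ = 2h cos θ_c / V₁ = 2·5.4·0.9584/1152 = 0.00898 s.
t = x/V₂ + tᵢ = 24.0/4035 + 0.00898 = 0.01493 s.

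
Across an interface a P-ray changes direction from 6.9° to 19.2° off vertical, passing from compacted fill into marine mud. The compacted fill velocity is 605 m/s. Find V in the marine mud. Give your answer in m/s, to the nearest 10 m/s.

Snell's law: sin 6.9°/V₁ = sin 19.2°/V₂.
V₂ = V₁·sin 19.2°/sin 6.9° = 605 × 2.7374 = 1656.15 m/s.

1660 m/s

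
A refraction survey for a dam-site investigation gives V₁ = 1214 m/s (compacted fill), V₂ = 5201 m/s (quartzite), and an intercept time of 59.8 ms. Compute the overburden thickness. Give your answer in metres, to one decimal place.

37.3 m

h = tᵢ·V₁·V₂ / (2·√(V₂²−V₁²)).
√(V₂²−V₁²) = √(5201² − 1214²) = 5057.3 m/s.
h = 0.0598 s × 1214 × 5201 / (2 × 5057.3) = 37.33 m.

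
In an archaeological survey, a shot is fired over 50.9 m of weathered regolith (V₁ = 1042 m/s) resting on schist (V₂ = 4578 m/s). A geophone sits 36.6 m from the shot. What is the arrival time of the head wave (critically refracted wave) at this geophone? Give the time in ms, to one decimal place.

103.1 ms

t = x/V₂ + 2h·√(V₂²−V₁²)/(V₁V₂).
√(V₂²−V₁²) = √(4578²−1042²) = 4457.8 m/s; delay term = 2·50.9·4457.8/(1042·4578) = 0.09513 s.
t = 36.6/4578 + 0.09513 = 0.10313 s.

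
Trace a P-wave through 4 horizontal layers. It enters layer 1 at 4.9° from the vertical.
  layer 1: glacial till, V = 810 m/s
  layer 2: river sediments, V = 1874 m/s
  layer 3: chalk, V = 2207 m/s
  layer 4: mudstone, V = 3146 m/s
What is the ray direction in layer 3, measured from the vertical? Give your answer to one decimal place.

13.5°

Snell's law across each interface conserves sin θ / V, so sin θ_3 = V_3·sin θ₁/V₁.
sin θ_3 = 2207 × sin 4.9° / 810 = 0.2327.
θ_3 = 13.46° from the vertical.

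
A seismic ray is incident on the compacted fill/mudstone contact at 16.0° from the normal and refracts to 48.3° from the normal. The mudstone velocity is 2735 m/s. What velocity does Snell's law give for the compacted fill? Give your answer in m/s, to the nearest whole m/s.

sin 16.0° = 0.2756; sin 48.3° = 0.7466.
V₁ = V₂·(sin θ₁/sin θ₂) = 2735·(0.2756/0.7466) = 1009.68 m/s.

1010 m/s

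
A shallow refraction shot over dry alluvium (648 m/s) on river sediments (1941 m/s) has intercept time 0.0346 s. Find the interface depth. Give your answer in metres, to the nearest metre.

12 m

h = tᵢ·V₁·V₂ / (2·√(V₂²−V₁²)).
√(V₂²−V₁²) = √(1941² − 648²) = 1829.6 m/s.
h = 0.0346 s × 648 × 1941 / (2 × 1829.6) = 11.89 m.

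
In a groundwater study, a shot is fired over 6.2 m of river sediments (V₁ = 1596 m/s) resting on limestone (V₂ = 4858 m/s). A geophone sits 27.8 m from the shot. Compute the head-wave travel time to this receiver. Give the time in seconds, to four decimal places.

t = x/V₂ + 2h·√(V₂²−V₁²)/(V₁V₂).
√(V₂²−V₁²) = √(4858²−1596²) = 4588.3 m/s; delay term = 2·6.2·4588.3/(1596·4858) = 0.00734 s.
t = 27.8/4858 + 0.00734 = 0.01306 s.

0.0131 s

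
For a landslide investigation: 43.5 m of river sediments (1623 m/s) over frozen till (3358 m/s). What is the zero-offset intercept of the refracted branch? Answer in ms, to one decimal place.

46.9 ms

θ_c = arcsin(V₁/V₂) = arcsin(1623/3358) = 28.90°; cos θ_c = 0.8754.
tᵢ = 2h·cos θ_c / V₁ = 2·43.5·0.8754 / 1623 = 0.04693 s.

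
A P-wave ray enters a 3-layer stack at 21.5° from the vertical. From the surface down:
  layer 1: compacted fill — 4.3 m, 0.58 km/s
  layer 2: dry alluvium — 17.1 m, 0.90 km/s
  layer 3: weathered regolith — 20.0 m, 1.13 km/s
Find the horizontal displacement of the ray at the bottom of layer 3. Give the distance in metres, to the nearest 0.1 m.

p = sin θ₁/V₁ = sin 21.5°/0.58 = 6.3190e-01 s/km is conserved through the stack.
Layer 1: θ = 21.50°; offset = 4.3·tan 21.50° = 1.694 m.
Layer 2: sin θ = p·0.90 = 0.5687 → θ = 34.66°; offset = 17.1·tan 34.66° = 11.823 m.
Layer 3: sin θ = p·1.13 = 0.7140 → θ = 45.57°; offset = 20.0·tan 45.57° = 20.398 m.
Total horizontal offset = 33.915 m.

33.9 m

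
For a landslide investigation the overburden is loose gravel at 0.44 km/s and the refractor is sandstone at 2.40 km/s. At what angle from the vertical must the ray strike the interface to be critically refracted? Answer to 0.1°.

At critical incidence the refracted ray runs along the interface (θ₂ = 90°), so sin θ_c = V₁/V₂.
θ_c = arcsin(0.44/2.40) = arcsin 0.1833 = 10.56°.

10.6°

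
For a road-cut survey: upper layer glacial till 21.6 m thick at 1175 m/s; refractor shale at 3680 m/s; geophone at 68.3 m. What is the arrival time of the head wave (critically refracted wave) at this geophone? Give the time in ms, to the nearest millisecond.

53 ms

t = x/V₂ + 2h·√(V₂²−V₁²)/(V₁V₂).
√(V₂²−V₁²) = √(3680²−1175²) = 3487.4 m/s; delay term = 2·21.6·3487.4/(1175·3680) = 0.03484 s.
t = 68.3/3680 + 0.03484 = 0.05340 s.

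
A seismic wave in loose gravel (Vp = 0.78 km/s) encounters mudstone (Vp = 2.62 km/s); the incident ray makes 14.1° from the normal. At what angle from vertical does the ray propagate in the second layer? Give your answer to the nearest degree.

Snell's law: sin θ₂ = (V₂/V₁)·sin θ₁ = (2.62/0.78)·sin 14.1° = 0.8183.
θ₂ = arcsin 0.8183 = 54.91° from the normal.

55°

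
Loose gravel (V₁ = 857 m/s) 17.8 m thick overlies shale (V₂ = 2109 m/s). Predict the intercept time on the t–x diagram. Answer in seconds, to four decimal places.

0.0380 s

tᵢ = 2h·√(V₂²−V₁²)/(V₁V₂).
√(V₂²−V₁²) = √(2109²−857²) = 1927.0 m/s.
tᵢ = 2·17.8·1927.0/(857·2109) = 0.03796 s.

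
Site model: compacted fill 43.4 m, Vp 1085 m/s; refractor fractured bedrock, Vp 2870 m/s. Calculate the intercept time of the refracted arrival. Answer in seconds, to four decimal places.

tᵢ = 2h·√(V₂²−V₁²)/(V₁V₂).
√(V₂²−V₁²) = √(2870²−1085²) = 2657.0 m/s.
tᵢ = 2·43.4·2657.0/(1085·2870) = 0.07406 s.

0.0741 s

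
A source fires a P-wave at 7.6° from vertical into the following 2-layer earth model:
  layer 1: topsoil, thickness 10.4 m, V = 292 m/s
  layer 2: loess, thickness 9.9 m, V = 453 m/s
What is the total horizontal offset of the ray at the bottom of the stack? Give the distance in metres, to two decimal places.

Ray parameter p = sin 7.6° / 292 m/s = 4.5293e-04 s/m.
Layer 1: θ = 7.60°; offset = 10.4·tan 7.60° = 1.3877 m.
Layer 2: sin θ = p·453 = 0.2052 → θ = 11.84°; offset = 9.9·tan 11.84° = 2.0754 m.
Summing the layer offsets gives 3.4631 m.

3.46 m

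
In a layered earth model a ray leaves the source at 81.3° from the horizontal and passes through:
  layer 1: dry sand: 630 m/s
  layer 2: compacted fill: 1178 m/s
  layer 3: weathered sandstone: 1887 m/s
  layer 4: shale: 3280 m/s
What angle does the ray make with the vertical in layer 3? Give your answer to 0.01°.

From the normal: θ₁ = 90° − 81.3° = 8.7°.
Ray parameter p = sin 8.7° / 630 = 2.4010e-04 s/m.
sin θ_3 = p·V_3 = 2.4010e-04 × 1887 = 0.4531.
θ_3 = arcsin 0.4531 = 26.94°.

26.94°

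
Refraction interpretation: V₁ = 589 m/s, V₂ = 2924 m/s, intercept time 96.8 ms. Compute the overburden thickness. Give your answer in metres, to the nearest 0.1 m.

h = tᵢ·V₁·V₂ / (2·√(V₂²−V₁²)).
√(V₂²−V₁²) = √(2924² − 589²) = 2864.1 m/s.
h = 0.0968 s × 589 × 2924 / (2 × 2864.1) = 29.10 m.

29.1 m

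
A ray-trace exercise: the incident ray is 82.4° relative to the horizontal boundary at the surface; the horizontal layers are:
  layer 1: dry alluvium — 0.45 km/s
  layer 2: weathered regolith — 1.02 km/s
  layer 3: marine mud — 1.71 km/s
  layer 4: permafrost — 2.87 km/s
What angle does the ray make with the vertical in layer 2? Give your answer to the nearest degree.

17°

From the normal: θ₁ = 90° − 82.4° = 7.6°.
Snell's law across each interface conserves sin θ / V, so sin θ_2 = V_2·sin θ₁/V₁.
sin θ_2 = 1.02 × sin 7.6° / 0.45 = 0.2998.
θ_2 = 17.44° from the vertical.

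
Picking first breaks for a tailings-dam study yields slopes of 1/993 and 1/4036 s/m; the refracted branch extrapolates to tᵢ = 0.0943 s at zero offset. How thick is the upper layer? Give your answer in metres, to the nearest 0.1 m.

48.3 m

θ_c = arcsin(993/4036) = 14.24°; cos θ_c = 0.9693.
tᵢ = 2h cos θ_c/V₁ ⇒ h = tᵢ·V₁/(2 cos θ_c) = 0.0943·993/(2·0.9693) = 48.30 m.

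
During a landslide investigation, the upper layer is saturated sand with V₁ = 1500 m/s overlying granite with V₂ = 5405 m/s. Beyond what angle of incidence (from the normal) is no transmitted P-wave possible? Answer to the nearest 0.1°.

Critical incidence: sin θ_c = V₁/V₂ = 1500/5405 = 0.2775.
θ_c = arcsin 0.2775 = 16.11°.

16.1°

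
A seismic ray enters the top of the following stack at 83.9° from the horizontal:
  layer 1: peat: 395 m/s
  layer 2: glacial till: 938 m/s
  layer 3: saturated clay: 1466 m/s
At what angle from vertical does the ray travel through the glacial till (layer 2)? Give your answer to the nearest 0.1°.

14.6°

From the normal: θ₁ = 90° − 83.9° = 6.1°.
Ray parameter p = sin 6.1° / 395 = 2.6902e-04 s/m.
sin θ_2 = p·V_2 = 2.6902e-04 × 938 = 0.2523.
θ_2 = 14.62° from the vertical.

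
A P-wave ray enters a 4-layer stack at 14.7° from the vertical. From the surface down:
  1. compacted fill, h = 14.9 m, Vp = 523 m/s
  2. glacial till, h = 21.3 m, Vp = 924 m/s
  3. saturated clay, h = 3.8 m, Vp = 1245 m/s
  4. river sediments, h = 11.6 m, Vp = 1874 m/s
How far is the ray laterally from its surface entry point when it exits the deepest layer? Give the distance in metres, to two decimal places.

Apply Snell's law at each interface; in layer i the horizontal offset is hᵢ·tan θᵢ.
Layer 1: θ = 14.70°; offset = 14.9·tan 14.70° = 3.9089 m.
Layer 2: sin θ = 924·sin 14.7°/523 = 0.4483, θ = 26.64°; offset = 21.3·tan 26.64° = 10.6830 m.
Layer 3: sin θ = 1245·sin 14.7°/523 = 0.6041, θ = 37.16°; offset = 3.8·tan 37.16° = 2.8804 m.
Layer 4: sin θ = 1874·sin 14.7°/523 = 0.9093, θ = 65.40°; offset = 11.6·tan 65.40° = 25.3403 m.
Σ offsets = 42.8126 m.

42.81 m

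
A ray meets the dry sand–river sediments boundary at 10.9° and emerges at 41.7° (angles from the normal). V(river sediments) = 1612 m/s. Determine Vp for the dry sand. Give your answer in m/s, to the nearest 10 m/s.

Snell's law: sin 10.9°/V₁ = sin 41.7°/V₂.
V₁ = V₂·sin 10.9°/sin 41.7° = 1612 × 0.2843 = 458.22 m/s.

460 m/s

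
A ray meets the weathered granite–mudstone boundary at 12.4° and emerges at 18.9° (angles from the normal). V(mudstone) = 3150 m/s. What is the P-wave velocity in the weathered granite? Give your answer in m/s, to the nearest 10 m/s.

Snell's law: sin 12.4°/V₁ = sin 18.9°/V₂.
V₁ = V₂·sin 12.4°/sin 18.9° = 3150 × 0.6629 = 2088.24 m/s.

2090 m/s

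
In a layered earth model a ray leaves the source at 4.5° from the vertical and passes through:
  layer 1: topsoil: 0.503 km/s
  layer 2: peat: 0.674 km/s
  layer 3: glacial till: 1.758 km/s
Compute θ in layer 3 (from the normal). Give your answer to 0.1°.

Ray parameter p = sin 4.5° / 0.503 = 1.5598e-01 s/km.
sin θ_3 = p·V_3 = 1.5598e-01 × 1.758 = 0.2742.
θ_3 = arcsin 0.2742 = 15.92°.

15.9°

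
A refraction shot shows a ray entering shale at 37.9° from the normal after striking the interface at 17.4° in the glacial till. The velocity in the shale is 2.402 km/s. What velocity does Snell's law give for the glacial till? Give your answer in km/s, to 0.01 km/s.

1.17 km/s

Snell's law: sin 17.4°/V₁ = sin 37.9°/V₂.
V₁ = V₂·sin 17.4°/sin 37.9° = 2.402 × 0.4868 = 1.17 km/s.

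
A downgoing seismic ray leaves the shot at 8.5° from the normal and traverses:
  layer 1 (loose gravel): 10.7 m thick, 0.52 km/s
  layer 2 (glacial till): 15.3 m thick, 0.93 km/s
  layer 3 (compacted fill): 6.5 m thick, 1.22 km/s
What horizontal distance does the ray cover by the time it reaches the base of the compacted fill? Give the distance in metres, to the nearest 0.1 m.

8.2 m

p = sin θ₁/V₁ = sin 8.5°/0.52 = 2.8425e-01 s/km is conserved through the stack.
Layer 1: θ = 8.50°; offset = 10.7·tan 8.50° = 1.599 m.
Layer 2: sin θ = p·0.93 = 0.2644 → θ = 15.33°; offset = 15.3·tan 15.33° = 4.194 m.
Layer 3: sin θ = p·1.22 = 0.3468 → θ = 20.29°; offset = 6.5·tan 20.29° = 2.403 m.
Summing the layer offsets gives 8.196 m.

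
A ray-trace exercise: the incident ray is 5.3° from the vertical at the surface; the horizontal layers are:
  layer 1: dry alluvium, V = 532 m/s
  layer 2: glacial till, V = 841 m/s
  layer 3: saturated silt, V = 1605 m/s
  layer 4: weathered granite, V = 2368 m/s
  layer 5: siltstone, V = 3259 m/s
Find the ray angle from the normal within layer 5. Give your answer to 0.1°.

Ray parameter p = sin 5.3° / 532 = 1.7363e-04 s/m.
sin θ_5 = p·V_5 = 1.7363e-04 × 3259 = 0.5659.
θ_5 = 34.46° from the vertical.

34.5°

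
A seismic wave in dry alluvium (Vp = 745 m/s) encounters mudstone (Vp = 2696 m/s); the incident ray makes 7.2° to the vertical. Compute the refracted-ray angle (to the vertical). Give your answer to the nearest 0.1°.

Snell's law: sin θ₂ = (V₂/V₁)·sin θ₁ = (2696/745)·sin 7.2° = 0.4536.
θ₂ = sin⁻¹(0.4536) = 26.97° (from vertical).

27.0°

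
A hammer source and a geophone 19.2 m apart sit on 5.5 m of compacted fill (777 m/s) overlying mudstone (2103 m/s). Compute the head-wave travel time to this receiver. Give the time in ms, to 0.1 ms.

θ_c = arcsin(V₁/V₂) = arcsin(777/2103) = 21.68°, cos θ_c = 0.9292.
Intercept time tᵢ = 2h cos θ_c / V₁ = 2·5.5·0.9292/777 = 0.01316 s.
t = x/V₂ + tᵢ = 19.2/2103 + 0.01316 = 0.02229 s.

22.3 ms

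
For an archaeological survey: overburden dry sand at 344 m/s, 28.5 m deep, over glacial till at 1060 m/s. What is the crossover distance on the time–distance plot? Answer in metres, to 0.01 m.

x_cross = 2h·√((V₂+V₁)/(V₂−V₁)).
(V₂+V₁)/(V₂−V₁) = (1060+344)/(1060−344) = 1.9609; √ = 1.4003.
x_cross = 2·28.5·1.4003 = 79.82 m.

79.82 m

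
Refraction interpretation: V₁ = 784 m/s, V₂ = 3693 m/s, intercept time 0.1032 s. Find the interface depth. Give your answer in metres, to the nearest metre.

41 m

θ_c = arcsin(784/3693) = 12.26°; cos θ_c = 0.9772.
tᵢ = 2h cos θ_c/V₁ ⇒ h = tᵢ·V₁/(2 cos θ_c) = 0.1032·784/(2·0.9772) = 41.40 m.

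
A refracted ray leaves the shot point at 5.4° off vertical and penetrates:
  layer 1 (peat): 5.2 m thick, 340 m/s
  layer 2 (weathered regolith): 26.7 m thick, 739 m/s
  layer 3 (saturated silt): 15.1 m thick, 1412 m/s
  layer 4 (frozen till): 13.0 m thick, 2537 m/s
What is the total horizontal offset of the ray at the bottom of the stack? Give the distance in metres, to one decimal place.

Apply Snell's law at each interface; in layer i the horizontal offset is hᵢ·tan θᵢ.
Layer 1: θ = 5.40°; offset = 5.2·tan 5.40° = 0.492 m.
Layer 2: sin θ = 739·sin 5.4°/340 = 0.2045, θ = 11.80°; offset = 26.7·tan 11.80° = 5.579 m.
Layer 3: sin θ = 1412·sin 5.4°/340 = 0.3908, θ = 23.01°; offset = 15.1·tan 23.01° = 6.411 m.
Layer 4: sin θ = 2537·sin 5.4°/340 = 0.7022, θ = 44.60°; offset = 13.0·tan 44.60° = 12.822 m.
Total horizontal offset = 25.304 m.

25.3 m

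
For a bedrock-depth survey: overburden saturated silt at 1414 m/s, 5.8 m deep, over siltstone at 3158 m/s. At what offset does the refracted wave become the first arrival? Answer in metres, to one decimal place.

18.8 m

x_cross = 2h·√((V₂+V₁)/(V₂−V₁)).
(V₂+V₁)/(V₂−V₁) = (3158+1414)/(3158−1414) = 2.6216; √ = 1.6191.
x_cross = 2·5.8·1.6191 = 18.78 m.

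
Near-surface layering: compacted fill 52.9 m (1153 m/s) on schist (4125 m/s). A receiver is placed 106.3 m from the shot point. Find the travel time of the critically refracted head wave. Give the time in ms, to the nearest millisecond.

t = x/V₂ + 2h·√(V₂²−V₁²)/(V₁V₂).
√(V₂²−V₁²) = √(4125²−1153²) = 3960.6 m/s; delay term = 2·52.9·3960.6/(1153·4125) = 0.08810 s.
t = 106.3/4125 + 0.08810 = 0.11387 s.

114 ms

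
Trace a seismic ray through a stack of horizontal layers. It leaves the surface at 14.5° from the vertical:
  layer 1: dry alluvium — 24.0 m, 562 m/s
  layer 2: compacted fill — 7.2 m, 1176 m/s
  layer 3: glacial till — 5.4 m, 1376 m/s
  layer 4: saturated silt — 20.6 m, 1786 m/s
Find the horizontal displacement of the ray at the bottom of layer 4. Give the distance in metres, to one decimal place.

Apply Snell's law at each interface; in layer i the horizontal offset is hᵢ·tan θᵢ.
Layer 1: θ = 14.50°; offset = 24.0·tan 14.50° = 6.207 m.
Layer 2: sin θ = 1176·sin 14.5°/562 = 0.5239, θ = 31.60°; offset = 7.2·tan 31.60° = 4.429 m.
Layer 3: sin θ = 1376·sin 14.5°/562 = 0.6130, θ = 37.81°; offset = 5.4·tan 37.81° = 4.190 m.
Layer 4: sin θ = 1786·sin 14.5°/562 = 0.7957, θ = 52.72°; offset = 20.6·tan 52.72° = 27.062 m.
Summing the layer offsets gives 41.887 m.

41.9 m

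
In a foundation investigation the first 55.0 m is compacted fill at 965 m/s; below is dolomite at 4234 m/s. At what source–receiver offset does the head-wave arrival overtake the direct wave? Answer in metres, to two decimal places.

138.72 m

θ_c = arcsin(965/4234) = 13.17°, so cos θ_c = 0.9737 and tᵢ = 2h cos θ_c/V₁ = 0.1110 s.
At crossover x/V₁ = x/V₂ + tᵢ ⇒ x = tᵢ/(1/V₁ − 1/V₂) = 0.11099/(1.0363e-03 − 2.3618e-04) = 138.72 m.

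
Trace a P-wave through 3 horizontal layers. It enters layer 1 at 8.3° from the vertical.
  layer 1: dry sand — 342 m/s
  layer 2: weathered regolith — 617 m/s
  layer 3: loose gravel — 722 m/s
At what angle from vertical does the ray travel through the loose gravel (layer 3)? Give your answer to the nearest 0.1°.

Ray parameter p = sin 8.3° / 342 = 4.2209e-04 s/m.
sin θ_3 = p·V_3 = 4.2209e-04 × 722 = 0.3048.
θ_3 = 17.74° from the vertical.

17.7°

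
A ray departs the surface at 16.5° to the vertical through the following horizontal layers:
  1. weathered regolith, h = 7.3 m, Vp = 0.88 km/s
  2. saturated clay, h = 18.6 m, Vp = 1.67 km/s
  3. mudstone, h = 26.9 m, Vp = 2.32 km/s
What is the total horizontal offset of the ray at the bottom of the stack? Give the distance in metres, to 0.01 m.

Apply Snell's law at each interface; in layer i the horizontal offset is hᵢ·tan θᵢ.
Layer 1: θ = 16.50°; offset = 7.3·tan 16.50° = 2.1624 m.
Layer 2: sin θ = 1.67·sin 16.5°/0.88 = 0.5390, θ = 32.61°; offset = 18.6·tan 32.61° = 11.9018 m.
Layer 3: sin θ = 2.32·sin 16.5°/0.88 = 0.7488, θ = 48.48°; offset = 26.9·tan 48.48° = 30.3875 m.
Σ offsets = 44.4517 m.

44.45 m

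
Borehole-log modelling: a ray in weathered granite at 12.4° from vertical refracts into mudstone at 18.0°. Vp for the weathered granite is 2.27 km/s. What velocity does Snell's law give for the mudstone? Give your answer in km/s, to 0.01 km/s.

Snell's law: sin 12.4°/V₁ = sin 18.0°/V₂.
V₂ = V₁·sin 18.0°/sin 12.4° = 2.27 × 1.4391 = 3.27 km/s.

3.27 km/s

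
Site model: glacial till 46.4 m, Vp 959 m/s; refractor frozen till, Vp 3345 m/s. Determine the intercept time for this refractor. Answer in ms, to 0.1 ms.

θ_c = arcsin(V₁/V₂) = arcsin(959/3345) = 16.66°; cos θ_c = 0.9580.
tᵢ = 2h·cos θ_c / V₁ = 2·46.4·0.9580 / 959 = 0.09271 s.

92.7 ms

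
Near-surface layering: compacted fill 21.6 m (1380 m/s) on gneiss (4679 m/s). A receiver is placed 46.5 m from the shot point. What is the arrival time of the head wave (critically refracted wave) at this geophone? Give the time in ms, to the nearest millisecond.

θ_c = arcsin(V₁/V₂) = arcsin(1380/4679) = 17.15°, cos θ_c = 0.9555.
Intercept time tᵢ = 2h cos θ_c / V₁ = 2·21.6·0.9555/1380 = 0.02991 s.
t = x/V₂ + tᵢ = 46.5/4679 + 0.02991 = 0.03985 s.

40 ms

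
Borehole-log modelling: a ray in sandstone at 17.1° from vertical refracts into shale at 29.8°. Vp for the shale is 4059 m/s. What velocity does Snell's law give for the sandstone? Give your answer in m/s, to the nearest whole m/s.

2402 m/s

sin 17.1° = 0.2940; sin 29.8° = 0.4970.
V₁ = V₂·(sin θ₁/sin θ₂) = 4059·(0.2940/0.4970) = 2401.55 m/s.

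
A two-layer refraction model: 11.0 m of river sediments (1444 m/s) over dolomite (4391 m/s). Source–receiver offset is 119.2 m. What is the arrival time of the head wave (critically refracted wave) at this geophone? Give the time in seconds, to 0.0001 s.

θ_c = arcsin(V₁/V₂) = arcsin(1444/4391) = 19.20°, cos θ_c = 0.9444.
Intercept time tᵢ = 2h cos θ_c / V₁ = 2·11.0·0.9444/1444 = 0.01439 s.
t = x/V₂ + tᵢ = 119.2/4391 + 0.01439 = 0.04153 s.

0.0415 s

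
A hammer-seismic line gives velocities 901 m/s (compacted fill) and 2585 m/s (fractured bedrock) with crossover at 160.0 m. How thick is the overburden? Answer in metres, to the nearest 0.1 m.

h = (x_cross/2)·√((V₂−V₁)/(V₂+V₁)).
(V₂−V₁)/(V₂+V₁) = (2585−901)/(2585+901) = 0.4831; √ = 0.6950.
h = (160.0/2)·0.6950 = 55.60 m.

55.6 m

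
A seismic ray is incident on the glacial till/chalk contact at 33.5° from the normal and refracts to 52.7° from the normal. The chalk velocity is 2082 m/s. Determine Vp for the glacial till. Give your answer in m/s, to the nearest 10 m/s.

1440 m/s

sin 33.5° = 0.5519; sin 52.7° = 0.7955.
V₁ = V₂·(sin θ₁/sin θ₂) = 2082·(0.5519/0.7955) = 1444.59 m/s.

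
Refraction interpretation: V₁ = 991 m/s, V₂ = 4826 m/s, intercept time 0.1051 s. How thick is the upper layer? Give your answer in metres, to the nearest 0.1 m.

θ_c = arcsin(991/4826) = 11.85°; cos θ_c = 0.9787.
tᵢ = 2h cos θ_c/V₁ ⇒ h = tᵢ·V₁/(2 cos θ_c) = 0.1051·991/(2·0.9787) = 53.21 m.

53.2 m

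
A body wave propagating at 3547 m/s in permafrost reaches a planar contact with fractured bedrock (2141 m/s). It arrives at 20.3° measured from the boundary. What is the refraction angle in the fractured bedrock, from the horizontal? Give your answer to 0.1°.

55.5°

Convert to the normal: θ₁ = 90° − 20.3° = 69.7°.
Snell's law: sin θ₂ = (V₂/V₁)·sin θ₁ = (2141/3547)·sin 69.7° = 0.5661.
θ₂ = sin⁻¹(0.5661) = 34.48° (from vertical).
From the interface: 90° − 34.48° = 55.52°.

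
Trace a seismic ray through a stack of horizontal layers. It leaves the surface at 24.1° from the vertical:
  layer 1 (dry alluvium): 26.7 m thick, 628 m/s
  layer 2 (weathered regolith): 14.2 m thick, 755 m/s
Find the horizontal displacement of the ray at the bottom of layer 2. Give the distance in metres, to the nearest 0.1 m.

19.9 m

Apply Snell's law at each interface; in layer i the horizontal offset is hᵢ·tan θᵢ.
Layer 1: θ = 24.10°; offset = 26.7·tan 24.10° = 11.943 m.
Layer 2: sin θ = 755·sin 24.1°/628 = 0.4909, θ = 29.40°; offset = 14.2·tan 29.40° = 8.001 m.
Summing the layer offsets gives 19.945 m.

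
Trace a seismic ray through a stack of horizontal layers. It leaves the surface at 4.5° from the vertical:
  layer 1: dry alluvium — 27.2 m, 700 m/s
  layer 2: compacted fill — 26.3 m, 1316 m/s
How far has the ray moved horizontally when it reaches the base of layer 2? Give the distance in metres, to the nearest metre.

Apply Snell's law at each interface; in layer i the horizontal offset is hᵢ·tan θᵢ.
Layer 1: θ = 4.50°; offset = 27.2·tan 4.50° = 2.141 m.
Layer 2: sin θ = 1316·sin 4.5°/700 = 0.1475, θ = 8.48°; offset = 26.3·tan 8.48° = 3.922 m.
Σ offsets = 6.063 m.

6 m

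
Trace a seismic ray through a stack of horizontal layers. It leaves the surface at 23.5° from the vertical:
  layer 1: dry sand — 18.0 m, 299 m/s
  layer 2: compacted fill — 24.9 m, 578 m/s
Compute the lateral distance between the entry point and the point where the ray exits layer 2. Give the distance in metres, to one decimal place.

38.0 m

p = sin θ₁/V₁ = sin 23.5°/299 = 1.3336e-03 s/m is conserved through the stack.
Layer 1: θ = 23.50°; offset = 18.0·tan 23.50° = 7.827 m.
Layer 2: sin θ = p·578 = 0.7708 → θ = 50.43°; offset = 24.9·tan 50.43° = 30.129 m.
Summing the layer offsets gives 37.956 m.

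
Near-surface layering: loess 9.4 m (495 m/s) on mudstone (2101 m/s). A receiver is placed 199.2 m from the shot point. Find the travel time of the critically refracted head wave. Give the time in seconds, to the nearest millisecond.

θ_c = arcsin(V₁/V₂) = arcsin(495/2101) = 13.63°, cos θ_c = 0.9718.
Intercept time tᵢ = 2h cos θ_c / V₁ = 2·9.4·0.9718/495 = 0.03691 s.
t = x/V₂ + tᵢ = 199.2/2101 + 0.03691 = 0.13172 s.

0.132 s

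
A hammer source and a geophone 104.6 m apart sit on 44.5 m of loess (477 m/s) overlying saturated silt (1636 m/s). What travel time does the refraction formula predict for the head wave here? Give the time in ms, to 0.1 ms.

242.4 ms

t = x/V₂ + 2h·√(V₂²−V₁²)/(V₁V₂).
√(V₂²−V₁²) = √(1636²−477²) = 1564.9 m/s; delay term = 2·44.5·1564.9/(477·1636) = 0.17848 s.
t = 104.6/1636 + 0.17848 = 0.24241 s.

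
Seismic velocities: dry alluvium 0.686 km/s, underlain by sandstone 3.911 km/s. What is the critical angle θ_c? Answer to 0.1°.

10.1°

Critical incidence: sin θ_c = V₁/V₂ = 0.686/3.911 = 0.1754.
θ_c = arcsin 0.1754 = 10.10°.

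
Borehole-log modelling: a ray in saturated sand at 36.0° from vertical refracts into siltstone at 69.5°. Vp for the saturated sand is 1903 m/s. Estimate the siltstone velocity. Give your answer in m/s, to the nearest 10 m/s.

sin 36.0° = 0.5878; sin 69.5° = 0.9367.
V₂ = V₁·(sin θ₂/sin θ₁) = 1903·(0.9367/0.5878) = 3032.55 m/s.

3030 m/s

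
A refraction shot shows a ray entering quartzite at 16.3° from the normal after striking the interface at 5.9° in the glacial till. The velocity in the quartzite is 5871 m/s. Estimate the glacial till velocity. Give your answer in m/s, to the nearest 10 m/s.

2150 m/s

sin 5.9° = 0.1028; sin 16.3° = 0.2807.
V₁ = V₂·(sin θ₁/sin θ₂) = 5871·(0.1028/0.2807) = 2150.22 m/s.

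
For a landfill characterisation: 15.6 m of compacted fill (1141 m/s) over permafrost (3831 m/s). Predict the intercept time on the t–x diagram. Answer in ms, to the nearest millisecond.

tᵢ = 2h·√(V₂²−V₁²)/(V₁V₂).
√(V₂²−V₁²) = √(3831²−1141²) = 3657.1 m/s.
tᵢ = 2·15.6·3657.1/(1141·3831) = 0.02610 s.

26 ms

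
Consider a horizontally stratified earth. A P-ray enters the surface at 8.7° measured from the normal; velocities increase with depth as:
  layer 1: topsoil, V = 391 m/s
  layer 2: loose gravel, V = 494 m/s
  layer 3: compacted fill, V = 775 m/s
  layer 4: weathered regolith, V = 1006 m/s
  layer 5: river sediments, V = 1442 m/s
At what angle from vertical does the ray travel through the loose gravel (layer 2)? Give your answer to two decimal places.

Ray parameter p = sin 8.7° / 391 = 3.8686e-04 s/m.
sin θ_2 = p·V_2 = 3.8686e-04 × 494 = 0.1911.
θ_2 = 11.02° from the vertical.

11.02°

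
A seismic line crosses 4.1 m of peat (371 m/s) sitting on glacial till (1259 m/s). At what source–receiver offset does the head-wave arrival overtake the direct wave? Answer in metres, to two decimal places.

11.11 m

x_cross = 2h·√((V₂+V₁)/(V₂−V₁)).
(V₂+V₁)/(V₂−V₁) = (1259+371)/(1259−371) = 1.8356; √ = 1.3548.
x_cross = 2·4.1·1.3548 = 11.11 m.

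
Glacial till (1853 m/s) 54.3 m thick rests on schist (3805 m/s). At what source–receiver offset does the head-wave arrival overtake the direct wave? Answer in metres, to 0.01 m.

x_cross = 2h·√((V₂+V₁)/(V₂−V₁)).
(V₂+V₁)/(V₂−V₁) = (3805+1853)/(3805−1853) = 2.8986; √ = 1.7025.
x_cross = 2·54.3·1.7025 = 184.89 m.

184.89 m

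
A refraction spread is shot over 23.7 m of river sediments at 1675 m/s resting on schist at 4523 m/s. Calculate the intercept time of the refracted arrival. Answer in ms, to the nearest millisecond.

26 ms

tᵢ = 2h·√(V₂²−V₁²)/(V₁V₂).
√(V₂²−V₁²) = √(4523²−1675²) = 4201.4 m/s.
tᵢ = 2·23.7·4201.4/(1675·4523) = 0.02629 s.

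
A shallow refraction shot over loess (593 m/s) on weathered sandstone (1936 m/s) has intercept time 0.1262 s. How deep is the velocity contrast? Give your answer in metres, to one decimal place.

39.3 m

h = tᵢ·V₁·V₂ / (2·√(V₂²−V₁²)).
√(V₂²−V₁²) = √(1936² − 593²) = 1842.9 m/s.
h = 0.1262 s × 593 × 1936 / (2 × 1842.9) = 39.31 m.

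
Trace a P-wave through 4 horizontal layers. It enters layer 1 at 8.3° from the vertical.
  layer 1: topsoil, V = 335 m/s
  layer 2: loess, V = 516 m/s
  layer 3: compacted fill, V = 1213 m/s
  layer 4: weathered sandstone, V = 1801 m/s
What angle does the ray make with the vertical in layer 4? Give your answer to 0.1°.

50.9°

Snell's law across each interface conserves sin θ / V, so sin θ_4 = V_4·sin θ₁/V₁.
sin θ_4 = 1801 × sin 8.3° / 335 = 0.7761.
θ_4 = 50.90° from the vertical.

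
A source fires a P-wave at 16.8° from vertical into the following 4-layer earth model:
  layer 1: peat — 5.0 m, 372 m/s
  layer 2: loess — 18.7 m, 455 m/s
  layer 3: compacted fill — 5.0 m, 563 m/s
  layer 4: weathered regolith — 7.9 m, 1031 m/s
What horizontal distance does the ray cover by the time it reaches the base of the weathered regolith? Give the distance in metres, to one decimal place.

Apply Snell's law at each interface; in layer i the horizontal offset is hᵢ·tan θᵢ.
Layer 1: θ = 16.80°; offset = 5.0·tan 16.80° = 1.510 m.
Layer 2: sin θ = 455·sin 16.8°/372 = 0.3535, θ = 20.70°; offset = 18.7·tan 20.70° = 7.067 m.
Layer 3: sin θ = 563·sin 16.8°/372 = 0.4374, θ = 25.94°; offset = 5.0·tan 25.94° = 2.432 m.
Layer 4: sin θ = 1031·sin 16.8°/372 = 0.8011, θ = 53.23°; offset = 7.9·tan 53.23° = 10.572 m.
Summing the layer offsets gives 21.581 m.

21.6 m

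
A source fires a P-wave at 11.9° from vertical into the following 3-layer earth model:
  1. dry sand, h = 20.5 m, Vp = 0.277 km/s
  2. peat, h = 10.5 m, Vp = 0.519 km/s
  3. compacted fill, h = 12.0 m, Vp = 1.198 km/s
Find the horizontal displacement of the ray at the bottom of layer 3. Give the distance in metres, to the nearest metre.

32 m

Ray parameter p = sin 11.9° / 0.277 km/s = 7.4442e-01 s/km.
Layer 1: θ = 11.90°; offset = 20.5·tan 11.90° = 4.320 m.
Layer 2: sin θ = p·0.519 = 0.3864 → θ = 22.73°; offset = 10.5·tan 22.73° = 4.398 m.
Layer 3: sin θ = p·1.198 = 0.8918 → θ = 63.10°; offset = 12.0·tan 63.10° = 23.655 m.
Summing the layer offsets gives 32.374 m.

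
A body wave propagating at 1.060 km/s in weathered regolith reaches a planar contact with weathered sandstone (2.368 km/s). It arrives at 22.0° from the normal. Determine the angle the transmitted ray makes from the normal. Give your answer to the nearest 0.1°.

56.8°

sin θ₁/V₁ = sin θ₂/V₂ ⇒ sin θ₂ = 2.368·sin 22.0°/1.060 = 2.368·0.3746/1.060 = 0.8369.
θ₂ = arcsin 0.8369 = 56.81° from the normal.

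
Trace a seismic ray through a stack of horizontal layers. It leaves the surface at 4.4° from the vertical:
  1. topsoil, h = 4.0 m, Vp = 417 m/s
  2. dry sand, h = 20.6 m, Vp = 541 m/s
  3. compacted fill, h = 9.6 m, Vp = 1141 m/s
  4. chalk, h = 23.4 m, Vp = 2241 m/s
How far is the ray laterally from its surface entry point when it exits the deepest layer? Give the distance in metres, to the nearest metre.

p = sin θ₁/V₁ = sin 4.4°/417 = 1.8398e-04 s/m is conserved through the stack.
Layer 1: θ = 4.40°; offset = 4.0·tan 4.40° = 0.308 m.
Layer 2: sin θ = p·541 = 0.0995 → θ = 5.71°; offset = 20.6·tan 5.71° = 2.061 m.
Layer 3: sin θ = p·1141 = 0.2099 → θ = 12.12°; offset = 9.6·tan 12.12° = 2.061 m.
Layer 4: sin θ = p·2241 = 0.4123 → θ = 24.35°; offset = 23.4·tan 24.35° = 10.590 m.
Total horizontal offset = 15.019 m.

15 m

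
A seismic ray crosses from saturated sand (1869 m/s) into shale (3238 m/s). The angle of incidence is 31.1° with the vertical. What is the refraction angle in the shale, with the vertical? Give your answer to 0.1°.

sin θ₁/V₁ = sin θ₂/V₂ ⇒ sin θ₂ = 3238·sin 31.1°/1869 = 3238·0.5165/1869 = 0.8949.
θ₂ = sin⁻¹(0.8949) = 63.49° (from vertical).

63.5°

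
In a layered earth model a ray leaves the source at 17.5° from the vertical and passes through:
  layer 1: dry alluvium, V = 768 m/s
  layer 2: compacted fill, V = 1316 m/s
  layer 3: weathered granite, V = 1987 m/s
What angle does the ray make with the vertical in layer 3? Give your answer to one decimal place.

Ray parameter p = sin 17.5° / 768 = 3.9154e-04 s/m.
sin θ_3 = p·V_3 = 3.9154e-04 × 1987 = 0.7780.
θ_3 = arcsin 0.7780 = 51.08°.

51.1°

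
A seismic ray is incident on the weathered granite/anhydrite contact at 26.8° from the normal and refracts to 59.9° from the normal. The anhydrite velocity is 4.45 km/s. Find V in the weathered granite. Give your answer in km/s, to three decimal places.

sin 26.8° = 0.4509; sin 59.9° = 0.8652.
V₁ = V₂·(sin θ₁/sin θ₂) = 4.45·(0.4509/0.8652) = 2.319 km/s.

2.319 km/s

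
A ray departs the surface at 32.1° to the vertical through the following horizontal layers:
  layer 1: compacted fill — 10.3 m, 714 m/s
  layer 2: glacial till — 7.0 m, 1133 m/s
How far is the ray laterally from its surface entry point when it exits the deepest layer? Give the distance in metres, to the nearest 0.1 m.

17.4 m

Ray parameter p = sin 32.1° / 714 m/s = 7.4426e-04 s/m.
Layer 1: θ = 32.10°; offset = 10.3·tan 32.10° = 6.461 m.
Layer 2: sin θ = p·1133 = 0.8432 → θ = 57.48°; offset = 7.0·tan 57.48° = 10.981 m.
Total horizontal offset = 17.442 m.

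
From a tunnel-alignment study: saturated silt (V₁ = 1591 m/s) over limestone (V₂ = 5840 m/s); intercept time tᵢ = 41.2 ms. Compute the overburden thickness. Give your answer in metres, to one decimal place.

θ_c = arcsin(1591/5840) = 15.81°; cos θ_c = 0.9622.
tᵢ = 2h cos θ_c/V₁ ⇒ h = tᵢ·V₁/(2 cos θ_c) = 0.0412·1591/(2·0.9622) = 34.06 m.

34.1 m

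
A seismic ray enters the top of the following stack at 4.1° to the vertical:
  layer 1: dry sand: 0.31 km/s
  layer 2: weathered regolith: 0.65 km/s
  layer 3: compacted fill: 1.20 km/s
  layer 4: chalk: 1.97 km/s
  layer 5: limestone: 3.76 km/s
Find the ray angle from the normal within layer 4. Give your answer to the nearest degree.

27°

Snell's law across each interface conserves sin θ / V, so sin θ_4 = V_4·sin θ₁/V₁.
sin θ_4 = 1.97 × sin 4.1° / 0.31 = 0.4544.
θ_4 = arcsin 0.4544 = 27.02°.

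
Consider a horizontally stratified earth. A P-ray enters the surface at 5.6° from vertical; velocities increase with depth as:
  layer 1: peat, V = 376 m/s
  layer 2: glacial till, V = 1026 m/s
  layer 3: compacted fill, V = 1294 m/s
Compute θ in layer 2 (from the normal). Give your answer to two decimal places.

Snell's law across each interface conserves sin θ / V, so sin θ_2 = V_2·sin θ₁/V₁.
sin θ_2 = 1026 × sin 5.6° / 376 = 0.2663.
θ_2 = arcsin 0.2663 = 15.44°.

15.44°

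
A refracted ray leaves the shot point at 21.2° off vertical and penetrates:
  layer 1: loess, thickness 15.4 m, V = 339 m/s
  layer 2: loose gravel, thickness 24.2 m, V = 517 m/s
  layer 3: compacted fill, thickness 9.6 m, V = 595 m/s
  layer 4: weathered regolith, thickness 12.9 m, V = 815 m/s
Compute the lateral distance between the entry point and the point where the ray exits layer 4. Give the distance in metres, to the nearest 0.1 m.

52.6 m

p = sin θ₁/V₁ = sin 21.2°/339 = 1.0667e-03 s/m is conserved through the stack.
Layer 1: θ = 21.20°; offset = 15.4·tan 21.20° = 5.973 m.
Layer 2: sin θ = p·517 = 0.5515 → θ = 33.47°; offset = 24.2·tan 33.47° = 16.000 m.
Layer 3: sin θ = p·595 = 0.6347 → θ = 39.40°; offset = 9.6·tan 39.40° = 7.885 m.
Layer 4: sin θ = p·815 = 0.8694 → θ = 60.39°; offset = 12.9·tan 60.39° = 22.697 m.
Σ offsets = 52.555 m.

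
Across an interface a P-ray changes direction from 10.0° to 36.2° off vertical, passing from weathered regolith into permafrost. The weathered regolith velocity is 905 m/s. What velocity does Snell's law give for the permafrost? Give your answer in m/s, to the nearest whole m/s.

Snell's law: sin 10.0°/V₁ = sin 36.2°/V₂.
V₂ = V₁·sin 36.2°/sin 10.0° = 905 × 3.4012 = 3078.05 m/s.

3078 m/s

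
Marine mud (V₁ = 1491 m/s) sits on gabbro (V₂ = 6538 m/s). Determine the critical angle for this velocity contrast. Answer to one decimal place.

13.2°

At critical incidence the refracted ray runs along the interface (θ₂ = 90°), so sin θ_c = V₁/V₂.
θ_c = arcsin(1491/6538) = arcsin 0.2281 = 13.18°.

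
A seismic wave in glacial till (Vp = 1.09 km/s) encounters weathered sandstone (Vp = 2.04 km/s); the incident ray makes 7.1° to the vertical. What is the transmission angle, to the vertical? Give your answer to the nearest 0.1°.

Snell's law: sin θ₂ = (V₂/V₁)·sin θ₁ = (2.04/1.09)·sin 7.1° = 0.2313.
θ₂ = arcsin 0.2313 = 13.38° from the normal.

13.4°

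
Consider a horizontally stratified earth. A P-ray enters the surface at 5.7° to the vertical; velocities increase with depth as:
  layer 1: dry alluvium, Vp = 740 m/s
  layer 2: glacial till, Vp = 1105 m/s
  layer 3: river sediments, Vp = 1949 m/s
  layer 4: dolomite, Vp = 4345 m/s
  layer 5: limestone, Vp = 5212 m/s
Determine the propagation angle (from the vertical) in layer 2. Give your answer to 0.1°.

8.5°

Snell's law across each interface conserves sin θ / V, so sin θ_2 = V_2·sin θ₁/V₁.
sin θ_2 = 1105 × sin 5.7° / 740 = 0.1483.
θ_2 = 8.53° from the vertical.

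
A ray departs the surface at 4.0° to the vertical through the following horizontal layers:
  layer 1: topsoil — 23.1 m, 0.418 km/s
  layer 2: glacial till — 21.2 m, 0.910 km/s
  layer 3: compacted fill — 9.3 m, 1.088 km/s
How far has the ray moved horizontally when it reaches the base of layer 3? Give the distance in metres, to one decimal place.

6.6 m

Ray parameter p = sin 4.0° / 0.418 km/s = 1.6688e-01 s/km.
Layer 1: θ = 4.00°; offset = 23.1·tan 4.00° = 1.615 m.
Layer 2: sin θ = p·0.910 = 0.1519 → θ = 8.73°; offset = 21.2·tan 8.73° = 3.257 m.
Layer 3: sin θ = p·1.088 = 0.1816 → θ = 10.46°; offset = 9.3·tan 10.46° = 1.717 m.
Summing the layer offsets gives 6.590 m.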